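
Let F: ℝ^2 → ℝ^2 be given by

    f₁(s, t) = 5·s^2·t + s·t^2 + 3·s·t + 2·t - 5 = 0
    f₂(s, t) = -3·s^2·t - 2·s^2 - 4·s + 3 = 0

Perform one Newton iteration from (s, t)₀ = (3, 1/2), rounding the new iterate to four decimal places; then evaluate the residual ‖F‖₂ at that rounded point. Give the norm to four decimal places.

9.1888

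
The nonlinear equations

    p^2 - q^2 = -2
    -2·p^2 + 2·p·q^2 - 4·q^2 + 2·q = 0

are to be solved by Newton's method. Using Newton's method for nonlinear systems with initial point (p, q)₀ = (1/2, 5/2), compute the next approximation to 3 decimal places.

(0.987, 1.797)

At (1/2, 5/2): F = (-4.000, -14.250).
Jacobian J = [[2·p, -2·q], [-4·p + 2·q^2, 4·p·q - 8·q + 2]].
At the point, J = [[1.000, -5.000], [10.500, -13.000]] (det J = 39.500).
Solving J·Δ = −F gives Δ = (0.487, -0.703).
Then the next iterate is (p, q)₁ = (0.987, 1.797).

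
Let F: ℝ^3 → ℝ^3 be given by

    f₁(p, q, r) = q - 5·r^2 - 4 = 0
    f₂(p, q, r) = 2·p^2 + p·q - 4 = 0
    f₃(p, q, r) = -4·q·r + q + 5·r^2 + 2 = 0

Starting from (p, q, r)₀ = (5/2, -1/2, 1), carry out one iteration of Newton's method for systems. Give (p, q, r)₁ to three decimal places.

At (5/2, -1/2, 1): F = (-9.500, 7.250, 8.500).
Jacobian J = [[0, 1, -10·r], [4·p + q, p, 0], [0, -4·r + 1, -4·q + 10·r]].
At the point, J = [[0.000, 1.000, -10.000], [9.500, 2.500, 0.000], [0.000, -3.000, 12.000]] (det J = 171.000).
Solving J·Δ = −F gives Δ = (-0.339, -1.611, -1.111).
Then the next iterate is (p, q, r)₁ = (2.161, -2.111, -0.111).

(2.161, -2.111, -0.111)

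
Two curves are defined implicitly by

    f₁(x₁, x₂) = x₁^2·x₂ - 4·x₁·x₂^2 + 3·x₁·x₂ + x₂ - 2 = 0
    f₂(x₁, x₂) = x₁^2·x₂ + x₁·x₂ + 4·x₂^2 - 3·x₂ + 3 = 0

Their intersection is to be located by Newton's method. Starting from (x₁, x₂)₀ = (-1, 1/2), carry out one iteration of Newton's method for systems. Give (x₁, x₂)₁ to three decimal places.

(8.000, 2.500)

At (-1, 1/2): F = (-1.500, 2.500).
Jacobian J = [[2·x₁·x₂ - 4·x₂^2 + 3·x₂, x₁^2 - 8·x₁·x₂ + 3·x₁ + 1], [2·x₁·x₂ + x₂, x₁^2 + x₁ + 8·x₂ - 3]].
At the point, J = [[-0.500, 3.000], [-0.500, 1.000]] (det J = 1.000).
Solving J·Δ = −F gives Δ = (9.000, 2.000).
Then the next iterate is (x₁, x₂)₁ = (8.000, 2.500).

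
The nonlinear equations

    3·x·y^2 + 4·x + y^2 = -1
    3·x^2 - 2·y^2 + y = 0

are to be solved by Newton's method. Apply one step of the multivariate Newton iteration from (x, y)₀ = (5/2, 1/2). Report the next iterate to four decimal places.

(1.1957, -0.3152)

At (5/2, 1/2): F = (13.1250, 18.7500).
Jacobian J = [[3·y^2 + 4, 6·x·y + 2·y], [6·x, -4·y + 1]].
At the point, J = [[4.7500, 8.5000], [15.0000, -1.0000]] (det J = -132.2500).
Solving J·Δ = −F gives Δ = (-1.3043, -0.8152).
Then the next iterate is (x, y)₁ = (1.1957, -0.3152).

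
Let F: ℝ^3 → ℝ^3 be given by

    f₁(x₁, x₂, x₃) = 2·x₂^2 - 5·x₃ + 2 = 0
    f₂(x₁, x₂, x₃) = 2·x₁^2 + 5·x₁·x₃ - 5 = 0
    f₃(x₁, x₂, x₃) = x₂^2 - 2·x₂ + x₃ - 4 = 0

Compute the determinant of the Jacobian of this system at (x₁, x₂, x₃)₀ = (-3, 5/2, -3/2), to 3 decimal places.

487.500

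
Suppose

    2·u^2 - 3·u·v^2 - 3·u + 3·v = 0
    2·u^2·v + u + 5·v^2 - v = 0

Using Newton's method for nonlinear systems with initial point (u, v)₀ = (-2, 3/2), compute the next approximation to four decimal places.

(-0.1865, 1.5090)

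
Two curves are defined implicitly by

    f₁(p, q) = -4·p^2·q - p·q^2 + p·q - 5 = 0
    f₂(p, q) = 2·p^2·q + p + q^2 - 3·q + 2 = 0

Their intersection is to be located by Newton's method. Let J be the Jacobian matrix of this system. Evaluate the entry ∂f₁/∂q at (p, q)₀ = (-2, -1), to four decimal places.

-22.0000

∂f₁/∂q = -4·p^2 - 2·p·q + p.
At (-2, -1) this is -22.0000.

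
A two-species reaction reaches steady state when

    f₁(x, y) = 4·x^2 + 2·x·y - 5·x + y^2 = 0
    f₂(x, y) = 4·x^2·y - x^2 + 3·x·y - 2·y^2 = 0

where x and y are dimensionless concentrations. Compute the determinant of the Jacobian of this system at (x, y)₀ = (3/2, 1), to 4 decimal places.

J = [[8·x + 2·y - 5, 2·x + 2·y], [8·x·y - 2·x + 3·y, 4·x^2 + 3·x - 4·y]].
At the point, J = [[9.0000, 5.0000], [12.0000, 9.5000]].
det J = 25.5000.

25.5000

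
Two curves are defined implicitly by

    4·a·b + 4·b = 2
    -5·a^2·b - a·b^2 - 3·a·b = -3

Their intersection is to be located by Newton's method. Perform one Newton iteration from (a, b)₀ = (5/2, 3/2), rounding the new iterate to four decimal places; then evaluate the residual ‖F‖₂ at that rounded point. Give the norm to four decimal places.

1.5189

At (5/2, 3/2): F = (19.0000, -60.7500).
Jacobian J = [[4·b, 4·a + 4], [-10·a·b - b^2 - 3·b, -5·a^2 - 2·a·b - 3·a]].
At the point, J = [[6.0000, 14.0000], [-44.2500, -46.2500]] (det J = 342.0000).
Solving J·Δ = −F gives Δ = (0.0826, -1.3925).
Then the next iterate is (a, b)₁ = (2.5826, 0.1075).
Re-evaluating at (2.5826, 0.1075): F = (-0.459482, -1.447763), so ‖F‖₂ = 1.5189.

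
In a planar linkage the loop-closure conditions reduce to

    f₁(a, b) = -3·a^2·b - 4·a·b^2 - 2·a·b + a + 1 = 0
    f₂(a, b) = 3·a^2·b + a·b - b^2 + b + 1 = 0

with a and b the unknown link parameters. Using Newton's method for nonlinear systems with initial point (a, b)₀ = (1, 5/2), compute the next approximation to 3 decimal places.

(0.586, 1.809)

At (1, 5/2): F = (-35.500, 7.250).
Jacobian J = [[-6·a·b - 4·b^2 - 2·b + 1, -3·a^2 - 8·a·b - 2·a], [6·a·b + b, 3·a^2 + a - 2·b + 1]].
At the point, J = [[-44.000, -25.000], [17.500, 0.000]] (det J = 437.500).
Solving J·Δ = −F gives Δ = (-0.414, -0.691).
Then the next iterate is (a, b)₁ = (0.586, 1.809).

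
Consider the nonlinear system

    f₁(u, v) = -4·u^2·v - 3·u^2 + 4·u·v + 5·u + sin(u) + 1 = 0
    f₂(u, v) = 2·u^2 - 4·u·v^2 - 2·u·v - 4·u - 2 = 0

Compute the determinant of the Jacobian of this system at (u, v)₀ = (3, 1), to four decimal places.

1067.6998

J = [[-8·u·v - 6·u + 4·v + cos(u) + 5, -4·u^2 + 4·u], [4·u - 4·v^2 - 2·v - 4, -8·u·v - 2·u]].
At the point, J = [[-33.989992, -24.0000], [2.0000, -30.0000]].
det J = 1067.6998.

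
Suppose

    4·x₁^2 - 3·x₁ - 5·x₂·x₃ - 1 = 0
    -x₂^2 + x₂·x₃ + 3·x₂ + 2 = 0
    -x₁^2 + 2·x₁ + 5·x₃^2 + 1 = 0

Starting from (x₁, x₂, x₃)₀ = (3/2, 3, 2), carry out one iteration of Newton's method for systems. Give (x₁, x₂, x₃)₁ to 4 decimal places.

(10.0278, 9.0167, 1.3389)

At (3/2, 3, 2): F = (-26.5000, 8.0000, 21.7500).
Jacobian J = [[8·x₁ - 3, -5·x₃, -5·x₂], [0, -2·x₂ + x₃ + 3, x₂], [-2·x₁ + 2, 0, 10·x₃]].
At the point, J = [[9.0000, -10.0000, -15.0000], [0.0000, -1.0000, 3.0000], [-1.0000, 0.0000, 20.0000]] (det J = -135.0000).
Solving J·Δ = −F gives Δ = (8.5278, 6.0167, -0.6611).
Then the next iterate is (x₁, x₂, x₃)₁ = (10.0278, 9.0167, 1.3389).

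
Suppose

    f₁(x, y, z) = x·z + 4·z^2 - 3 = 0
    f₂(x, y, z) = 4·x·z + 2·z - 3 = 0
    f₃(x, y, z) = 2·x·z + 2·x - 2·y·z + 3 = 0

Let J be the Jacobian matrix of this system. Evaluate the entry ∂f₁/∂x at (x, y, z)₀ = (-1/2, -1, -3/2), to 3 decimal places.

-1.500

∂f₁/∂x = z.
At (-1/2, -1, -3/2) this is -1.500.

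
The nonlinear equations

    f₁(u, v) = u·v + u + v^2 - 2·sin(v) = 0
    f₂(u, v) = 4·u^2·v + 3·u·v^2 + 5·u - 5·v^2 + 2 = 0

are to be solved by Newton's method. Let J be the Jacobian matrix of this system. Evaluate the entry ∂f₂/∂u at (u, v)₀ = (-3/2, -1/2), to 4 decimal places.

11.7500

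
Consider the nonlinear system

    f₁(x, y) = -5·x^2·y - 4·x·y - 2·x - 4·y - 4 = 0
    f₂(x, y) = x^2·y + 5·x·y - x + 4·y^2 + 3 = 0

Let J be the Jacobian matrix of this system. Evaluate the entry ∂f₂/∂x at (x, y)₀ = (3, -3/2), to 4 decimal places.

-17.5000

∂f₂/∂x = 2·x·y + 5·y - 1.
At (3, -3/2) this is -17.5000.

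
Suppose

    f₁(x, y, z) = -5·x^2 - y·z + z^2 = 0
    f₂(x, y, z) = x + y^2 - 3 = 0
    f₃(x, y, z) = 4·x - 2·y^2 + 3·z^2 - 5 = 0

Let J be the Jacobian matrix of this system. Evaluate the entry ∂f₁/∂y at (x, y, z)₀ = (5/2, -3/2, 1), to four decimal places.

∂f₁/∂y = -z.
At (5/2, -3/2, 1) this is -1.0000.

-1.0000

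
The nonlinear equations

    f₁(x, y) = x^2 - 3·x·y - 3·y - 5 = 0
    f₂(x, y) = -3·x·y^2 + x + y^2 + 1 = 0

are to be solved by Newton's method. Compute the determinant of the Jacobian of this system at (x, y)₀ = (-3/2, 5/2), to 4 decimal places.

-262.1250

J = [[2·x - 3·y, -3·x - 3], [-3·y^2 + 1, -6·x·y + 2·y]].
At the point, J = [[-10.5000, 1.5000], [-17.7500, 27.5000]].
det J = -262.1250.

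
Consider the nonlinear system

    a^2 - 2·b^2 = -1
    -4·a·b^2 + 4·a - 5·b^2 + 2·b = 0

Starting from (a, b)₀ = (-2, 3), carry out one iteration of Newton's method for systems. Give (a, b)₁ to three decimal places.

At (-2, 3): F = (-13.000, 25.000).
Jacobian J = [[2·a, -4·b], [-4·b^2 + 4, -8·a·b - 10·b + 2]].
At the point, J = [[-4.000, -12.000], [-32.000, 20.000]] (det J = -464.000).
Solving J·Δ = −F gives Δ = (0.086, -1.112).
Then the next iterate is (a, b)₁ = (-1.914, 1.888).

(-1.914, 1.888)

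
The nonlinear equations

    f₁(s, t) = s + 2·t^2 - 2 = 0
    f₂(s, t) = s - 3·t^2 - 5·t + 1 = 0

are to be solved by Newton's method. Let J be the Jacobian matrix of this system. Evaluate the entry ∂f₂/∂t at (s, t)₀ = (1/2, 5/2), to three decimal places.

∂f₂/∂t = -6·t - 5.
At (1/2, 5/2) this is -20.000.

-20.000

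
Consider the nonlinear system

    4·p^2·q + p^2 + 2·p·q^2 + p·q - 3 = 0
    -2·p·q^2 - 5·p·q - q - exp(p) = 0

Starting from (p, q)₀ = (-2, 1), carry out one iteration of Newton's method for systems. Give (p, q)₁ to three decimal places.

(-1.554, 0.430)

At (-2, 1): F = (11.000, 12.86466).
Jacobian J = [[8·p·q + 2·p + 2·q^2 + q, 4·p^2 + 4·p·q + p], [-2·q^2 - 5·q - exp(p), -4·p·q - 5·p - 1]].
At the point, J = [[-17.000, 6.000], [-7.13534, 17.000]] (det J = -246.18799).
Solving J·Δ = −F gives Δ = (0.446, -0.570).
Then the next iterate is (p, q)₁ = (-1.554, 0.430).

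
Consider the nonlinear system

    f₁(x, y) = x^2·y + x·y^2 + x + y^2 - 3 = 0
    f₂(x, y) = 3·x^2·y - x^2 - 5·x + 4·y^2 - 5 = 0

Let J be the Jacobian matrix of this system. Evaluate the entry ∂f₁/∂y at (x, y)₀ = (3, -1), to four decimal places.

∂f₁/∂y = x^2 + 2·x·y + 2·y.
At (3, -1) this is 1.0000.

1.0000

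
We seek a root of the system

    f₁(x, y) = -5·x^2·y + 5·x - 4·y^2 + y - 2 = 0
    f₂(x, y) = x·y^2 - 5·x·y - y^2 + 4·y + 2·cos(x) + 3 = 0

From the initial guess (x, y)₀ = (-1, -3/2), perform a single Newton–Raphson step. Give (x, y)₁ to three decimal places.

(-1.160, -0.450)

At (-1, -3/2): F = (-10.000, -13.91940).
Jacobian J = [[-10·x·y + 5, -5·x^2 - 8·y + 1], [y^2 - 5·y - 2·sin(x), 2·x·y - 5·x - 2·y + 4]].
At the point, J = [[-10.000, 8.000], [11.43294, 15.000]] (det J = -241.46354).
Solving J·Δ = −F gives Δ = (-0.160, 1.050).
Then the next iterate is (x, y)₁ = (-1.160, -0.450).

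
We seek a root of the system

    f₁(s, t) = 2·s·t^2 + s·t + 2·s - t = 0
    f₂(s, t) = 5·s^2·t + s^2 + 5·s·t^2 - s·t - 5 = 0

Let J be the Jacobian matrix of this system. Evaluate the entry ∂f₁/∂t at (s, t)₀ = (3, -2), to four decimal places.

-22.0000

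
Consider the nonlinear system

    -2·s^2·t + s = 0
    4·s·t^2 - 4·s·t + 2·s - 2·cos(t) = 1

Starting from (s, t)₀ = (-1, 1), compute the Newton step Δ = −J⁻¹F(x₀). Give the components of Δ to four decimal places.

(-0.1595, -1.8988)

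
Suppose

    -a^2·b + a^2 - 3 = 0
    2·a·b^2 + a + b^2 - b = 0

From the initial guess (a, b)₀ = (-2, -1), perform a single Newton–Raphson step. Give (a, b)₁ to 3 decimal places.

At (-2, -1): F = (5.000, -4.000).
Jacobian J = [[-2·a·b + 2·a, -a^2], [2·b^2 + 1, 4·a·b + 2·b - 1]].
At the point, J = [[-8.000, -4.000], [3.000, 5.000]] (det J = -28.000).
Solving J·Δ = −F gives Δ = (0.321, 0.607).
Then the next iterate is (a, b)₁ = (-1.679, -0.393).

(-1.679, -0.393)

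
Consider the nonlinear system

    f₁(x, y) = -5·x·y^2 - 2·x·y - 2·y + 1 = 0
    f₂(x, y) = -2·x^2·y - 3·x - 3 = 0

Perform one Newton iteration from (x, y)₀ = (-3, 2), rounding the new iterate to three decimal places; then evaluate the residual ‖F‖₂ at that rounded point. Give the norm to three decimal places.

21.991

At (-3, 2): F = (69.000, -30.000).
Jacobian J = [[-5·y^2 - 2·y, -10·x·y - 2·x - 2], [-4·x·y - 3, -2·x^2]].
At the point, J = [[-24.000, 64.000], [21.000, -18.000]] (det J = -912.000).
Solving J·Δ = −F gives Δ = (0.743, -0.799).
Then the next iterate is (x, y)₁ = (-2.257, 1.201).
Re-evaluating at (-2.257, 1.201): F = (20.29681, -8.46491), so ‖F‖₂ = 21.991.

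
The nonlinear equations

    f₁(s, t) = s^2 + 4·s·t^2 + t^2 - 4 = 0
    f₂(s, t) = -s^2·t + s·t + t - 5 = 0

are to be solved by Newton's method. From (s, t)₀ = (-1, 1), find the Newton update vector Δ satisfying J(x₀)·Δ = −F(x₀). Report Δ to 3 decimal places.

At (-1, 1): F = (-6.000, -6.000).
Jacobian J = [[2·s + 4·t^2, 8·s·t + 2·t], [-2·s·t + t, -s^2 + s + 1]].
At the point, J = [[2.000, -6.000], [3.000, -1.000]] (det J = 16.000).
Solving J·Δ = −F gives Δ = (1.875, -0.375).

(1.875, -0.375)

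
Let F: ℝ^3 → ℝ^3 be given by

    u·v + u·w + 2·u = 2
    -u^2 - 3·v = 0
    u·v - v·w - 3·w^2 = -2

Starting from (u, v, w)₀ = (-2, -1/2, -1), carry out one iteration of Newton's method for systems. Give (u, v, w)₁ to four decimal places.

(-2.4507, -1.9343, -1.1784)

At (-2, -1/2, -1): F = (-3.0000, -2.5000, -0.5000).
Jacobian J = [[v + w + 2, u, u], [-2·u, -3, 0], [v, u - w, -v - 6·w]].
At the point, J = [[0.5000, -2.0000, -2.0000], [4.0000, -3.0000, 0.0000], [-0.5000, -1.0000, 6.5000]] (det J = 53.2500).
Solving J·Δ = −F gives Δ = (-0.4507, -1.4343, -0.1784).
Then the next iterate is (u, v, w)₁ = (-2.4507, -1.9343, -1.1784).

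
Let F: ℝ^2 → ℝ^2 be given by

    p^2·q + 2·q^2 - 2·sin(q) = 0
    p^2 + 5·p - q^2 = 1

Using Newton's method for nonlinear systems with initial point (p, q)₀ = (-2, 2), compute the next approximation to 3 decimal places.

(-6.405, -1.851)

At (-2, 2): F = (14.18141, -11.000).
Jacobian J = [[2·p·q, p^2 + 4·q - 2·cos(q)], [2·p + 5, -2·q]].
At the point, J = [[-8.000, 12.83229], [1.000, -4.000]] (det J = 19.16771).
Solving J·Δ = −F gives Δ = (-4.405, -3.851).
Then the next iterate is (p, q)₁ = (-6.405, -1.851).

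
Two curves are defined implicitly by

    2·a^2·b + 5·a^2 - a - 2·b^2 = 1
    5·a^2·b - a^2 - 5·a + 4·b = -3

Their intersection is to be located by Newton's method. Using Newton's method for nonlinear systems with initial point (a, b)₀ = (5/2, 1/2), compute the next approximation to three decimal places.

At (5/2, 1/2): F = (33.500, 1.875).
Jacobian J = [[4·a·b + 10·a - 1, 2·a^2 - 4·b], [10·a·b - 2·a - 5, 5·a^2 + 4]].
At the point, J = [[29.000, 10.500], [2.500, 35.250]] (det J = 996.000).
Solving J·Δ = −F gives Δ = (-1.166, 0.029).
Then the next iterate is (a, b)₁ = (1.334, 0.529).

(1.334, 0.529)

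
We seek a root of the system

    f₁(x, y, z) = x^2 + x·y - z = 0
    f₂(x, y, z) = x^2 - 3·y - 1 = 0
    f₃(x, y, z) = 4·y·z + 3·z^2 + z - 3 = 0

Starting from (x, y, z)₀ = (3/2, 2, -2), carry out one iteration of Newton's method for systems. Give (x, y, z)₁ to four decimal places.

At (3/2, 2, -2): F = (7.2500, -4.7500, -9.0000).
Jacobian J = [[2·x + y, x, -1], [2·x, -3, 0], [0, 4·z, 4·y + 6·z + 1]].
At the point, J = [[5.0000, 1.5000, -1.0000], [3.0000, -3.0000, 0.0000], [0.0000, -8.0000, -3.0000]] (det J = 82.5000).
Solving J·Δ = −F gives Δ = (-0.3985, -1.9818, 2.2848).
Then the next iterate is (x, y, z)₁ = (1.1015, 0.0182, 0.2848).

(1.1015, 0.0182, 0.2848)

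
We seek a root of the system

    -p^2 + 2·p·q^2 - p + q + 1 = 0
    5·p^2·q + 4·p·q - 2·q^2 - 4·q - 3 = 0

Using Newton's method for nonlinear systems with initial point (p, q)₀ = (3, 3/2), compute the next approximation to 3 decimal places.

At (3, 3/2): F = (4.000, 72.000).
Jacobian J = [[-2·p + 2·q^2 - 1, 4·p·q + 1], [10·p·q + 4·q, 5·p^2 + 4·p - 4·q - 4]].
At the point, J = [[-2.500, 19.000], [51.000, 47.000]] (det J = -1086.500).
Solving J·Δ = −F gives Δ = (-1.086, -0.353).
Then the next iterate is (p, q)₁ = (1.914, 1.147).

(1.914, 1.147)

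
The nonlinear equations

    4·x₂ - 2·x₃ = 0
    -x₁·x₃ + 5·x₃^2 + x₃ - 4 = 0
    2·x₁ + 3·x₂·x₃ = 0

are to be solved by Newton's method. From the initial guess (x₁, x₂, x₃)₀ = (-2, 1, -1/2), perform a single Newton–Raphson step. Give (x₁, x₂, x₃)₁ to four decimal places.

At (-2, 1, -1/2): F = (5.0000, -4.2500, -5.5000).
Jacobian J = [[0, 4, -2], [-x₃, 0, -x₁ + 10·x₃ + 1], [2, 3·x₃, 3·x₂]].
At the point, J = [[0.0000, 4.0000, -2.0000], [0.5000, 0.0000, -2.0000], [2.0000, -1.5000, 3.0000]] (det J = -20.5000).
Solving J·Δ = −F gives Δ = (3.2805, -1.9024, -1.3049).
Then the next iterate is (x₁, x₂, x₃)₁ = (1.2805, -0.9024, -1.8049).

(1.2805, -0.9024, -1.8049)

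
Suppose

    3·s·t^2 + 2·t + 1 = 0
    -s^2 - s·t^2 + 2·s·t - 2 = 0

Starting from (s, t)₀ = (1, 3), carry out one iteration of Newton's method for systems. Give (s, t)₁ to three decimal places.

(-1.000, 4.000)

At (1, 3): F = (34.000, -6.000).
Jacobian J = [[3·t^2, 6·s·t + 2], [-2·s - t^2 + 2·t, -2·s·t + 2·s]].
At the point, J = [[27.000, 20.000], [-5.000, -4.000]] (det J = -8.000).
Solving J·Δ = −F gives Δ = (-2.000, 1.000).
Then the next iterate is (s, t)₁ = (-1.000, 4.000).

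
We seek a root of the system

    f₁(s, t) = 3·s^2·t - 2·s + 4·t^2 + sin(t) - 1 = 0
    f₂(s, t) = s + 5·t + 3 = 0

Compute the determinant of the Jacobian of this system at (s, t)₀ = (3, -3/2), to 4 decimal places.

-160.0707

J = [[6·s·t - 2, 3·s^2 + 8·t + cos(t)], [1, 5]].
At the point, J = [[-29.0000, 15.070737], [1.0000, 5.0000]].
det J = -160.0707.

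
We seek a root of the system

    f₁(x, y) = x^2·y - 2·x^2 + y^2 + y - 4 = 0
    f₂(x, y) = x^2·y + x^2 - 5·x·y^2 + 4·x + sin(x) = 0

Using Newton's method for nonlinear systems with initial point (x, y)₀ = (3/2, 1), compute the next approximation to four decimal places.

At (3/2, 1): F = (-4.2500, 3.997495).
Jacobian J = [[2·x·y - 4·x, x^2 + 2·y + 1], [2·x·y + 2·x - 5·y^2 + cos(x) + 4, x^2 - 10·x·y]].
At the point, J = [[-3.0000, 5.2500], [5.070737, -12.7500]] (det J = 11.628630).
Solving J·Δ = −F gives Δ = (-2.8551, -0.8219).
Then the next iterate is (x, y)₁ = (-1.3551, 0.1781).

(-1.3551, 0.1781)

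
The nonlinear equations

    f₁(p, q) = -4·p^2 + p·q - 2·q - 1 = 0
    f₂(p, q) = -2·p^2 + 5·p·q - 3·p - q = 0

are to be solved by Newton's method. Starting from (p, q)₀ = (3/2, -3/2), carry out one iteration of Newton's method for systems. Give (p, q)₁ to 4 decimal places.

(0.7760, -0.4531)

At (3/2, -3/2): F = (-9.2500, -18.7500).
Jacobian J = [[-8·p + q, p - 2], [-4·p + 5·q - 3, 5·p - 1]].
At the point, J = [[-13.5000, -0.5000], [-16.5000, 6.5000]] (det J = -96.0000).
Solving J·Δ = −F gives Δ = (-0.7240, 1.0469).
Then the next iterate is (p, q)₁ = (0.7760, -0.4531).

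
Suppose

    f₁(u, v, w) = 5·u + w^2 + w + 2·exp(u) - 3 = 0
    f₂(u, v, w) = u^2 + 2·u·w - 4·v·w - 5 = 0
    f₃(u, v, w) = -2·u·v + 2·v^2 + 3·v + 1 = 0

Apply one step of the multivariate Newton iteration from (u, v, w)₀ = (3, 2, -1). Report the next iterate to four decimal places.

At (3, 2, -1): F = (52.171074, 6.0000, 3.0000).
Jacobian J = [[2·exp(u) + 5, 0, 2·w + 1], [2·u + 2·w, -4·w, 2·u - 4·v], [-2·v, -2·u + 4·v + 3, 0]].
At the point, J = [[45.171074, 0.0000, -1.0000], [4.0000, 4.0000, -2.0000], [-4.0000, 5.0000, 0.0000]] (det J = 415.710738).
Solving J·Δ = −F gives Δ = (-1.2117, -1.5693, -2.5621).
Then the next iterate is (u, v, w)₁ = (1.7883, 0.4307, -3.5621).

(1.7883, 0.4307, -3.5621)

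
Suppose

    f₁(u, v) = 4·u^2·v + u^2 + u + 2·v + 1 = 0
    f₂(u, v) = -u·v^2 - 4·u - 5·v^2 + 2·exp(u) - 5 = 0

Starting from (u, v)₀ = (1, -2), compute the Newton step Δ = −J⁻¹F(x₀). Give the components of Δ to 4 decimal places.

At (1, -2): F = (-9.0000, -27.563436).
Jacobian J = [[8·u·v + 2·u + 1, 4·u^2 + 2], [-v^2 + 2·exp(u) - 4, -2·u·v - 10·v]].
At the point, J = [[-13.0000, 6.0000], [-2.563436, 24.0000]] (det J = -296.619382).
Solving J·Δ = −F gives Δ = (-0.1707, 1.1302).

(-0.1707, 1.1302)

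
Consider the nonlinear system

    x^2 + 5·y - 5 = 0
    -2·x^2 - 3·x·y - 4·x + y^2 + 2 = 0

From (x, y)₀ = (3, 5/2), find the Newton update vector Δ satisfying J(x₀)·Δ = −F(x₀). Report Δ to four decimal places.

(-1.6604, -1.3075)

At (3, 5/2): F = (16.5000, -44.2500).
Jacobian J = [[2·x, 5], [-4·x - 3·y - 4, -3·x + 2·y]].
At the point, J = [[6.0000, 5.0000], [-23.5000, -4.0000]] (det J = 93.5000).
Solving J·Δ = −F gives Δ = (-1.6604, -1.3075).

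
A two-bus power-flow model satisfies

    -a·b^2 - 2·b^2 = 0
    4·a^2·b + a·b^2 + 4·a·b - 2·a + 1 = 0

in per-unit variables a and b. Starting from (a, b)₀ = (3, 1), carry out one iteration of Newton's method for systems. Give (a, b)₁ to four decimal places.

At (3, 1): F = (-5.0000, 46.0000).
Jacobian J = [[-b^2, -2·a·b - 4·b], [8·a·b + b^2 + 4·b - 2, 4·a^2 + 2·a·b + 4·a]].
At the point, J = [[-1.0000, -10.0000], [27.0000, 54.0000]] (det J = 216.0000).
Solving J·Δ = −F gives Δ = (-0.8796, -0.4120).
Then the next iterate is (a, b)₁ = (2.1204, 0.5880).

(2.1204, 0.5880)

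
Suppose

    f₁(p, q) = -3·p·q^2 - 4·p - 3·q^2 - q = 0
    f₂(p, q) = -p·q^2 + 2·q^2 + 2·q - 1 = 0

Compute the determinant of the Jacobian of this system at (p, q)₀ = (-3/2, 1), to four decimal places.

-61.0000

J = [[-3·q^2 - 4, -6·p·q - 6·q - 1], [-q^2, -2·p·q + 4·q + 2]].
At the point, J = [[-7.0000, 2.0000], [-1.0000, 9.0000]].
det J = -61.0000.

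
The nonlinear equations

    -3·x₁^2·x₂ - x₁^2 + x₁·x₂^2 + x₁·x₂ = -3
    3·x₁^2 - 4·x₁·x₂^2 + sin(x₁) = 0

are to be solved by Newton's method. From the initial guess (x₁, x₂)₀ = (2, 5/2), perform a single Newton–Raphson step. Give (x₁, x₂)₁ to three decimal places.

(1.465, 1.752)

At (2, 5/2): F = (-13.500, -37.09070).
Jacobian J = [[-6·x₁·x₂ - 2·x₁ + x₂^2 + x₂, -3·x₁^2 + 2·x₁·x₂ + x₁], [6·x₁ - 4·x₂^2 + cos(x₁), -8·x₁·x₂]].
At the point, J = [[-25.250, 0.000], [-13.41615, -40.000]] (det J = 1010.000).
Solving J·Δ = −F gives Δ = (-0.535, -0.748).
Then the next iterate is (x₁, x₂)₁ = (1.465, 1.752).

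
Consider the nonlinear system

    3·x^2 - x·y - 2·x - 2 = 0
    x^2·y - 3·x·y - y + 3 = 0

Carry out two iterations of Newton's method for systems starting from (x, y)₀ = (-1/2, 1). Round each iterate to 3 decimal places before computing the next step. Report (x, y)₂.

At (-1/2, 1): F = (0.250, 3.750).
Jacobian J = [[6·x - y - 2, -x], [2·x·y - 3·y, x^2 - 3·x - 1]].
At the point, J = [[-6.000, 0.500], [-4.000, 0.750]] (det J = -2.500).
Solving J·Δ = −F gives Δ = (-0.675, -8.600).
Then the next iterate is (x, y)₁ = (-1.175, -7.600).
Round to (-1.175, -7.600) and repeat: F = (-4.43812, -26.68275), J = [[-1.450, 1.175], [40.660, 3.90563]].
Δ = (0.262, 4.101), so (x, y)₂ = (-0.913, -3.499).

(-0.913, -3.499)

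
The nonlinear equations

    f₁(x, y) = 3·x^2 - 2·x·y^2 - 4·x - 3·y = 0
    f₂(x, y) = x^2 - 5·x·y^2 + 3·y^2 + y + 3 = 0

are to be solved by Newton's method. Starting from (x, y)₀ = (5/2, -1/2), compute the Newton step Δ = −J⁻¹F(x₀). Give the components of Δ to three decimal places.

(-0.796, -0.323)

At (5/2, -1/2): F = (9.000, 6.375).
Jacobian J = [[6·x - 2·y^2 - 4, -4·x·y - 3], [2·x - 5·y^2, -10·x·y + 6·y + 1]].
At the point, J = [[10.500, 2.000], [3.750, 10.500]] (det J = 102.750).
Solving J·Δ = −F gives Δ = (-0.796, -0.323).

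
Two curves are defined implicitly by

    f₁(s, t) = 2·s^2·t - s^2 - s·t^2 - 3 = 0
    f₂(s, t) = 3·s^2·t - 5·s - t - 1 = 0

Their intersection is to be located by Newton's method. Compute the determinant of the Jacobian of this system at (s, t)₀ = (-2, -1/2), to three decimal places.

79.250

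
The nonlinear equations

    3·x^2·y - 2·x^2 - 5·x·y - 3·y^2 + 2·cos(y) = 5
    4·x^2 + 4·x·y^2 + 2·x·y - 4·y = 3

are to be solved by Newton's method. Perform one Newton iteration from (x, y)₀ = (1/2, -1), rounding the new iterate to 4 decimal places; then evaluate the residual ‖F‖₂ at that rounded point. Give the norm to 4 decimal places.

5.7898

At (1/2, -1): F = (-5.669395, 3.0000).
Jacobian J = [[6·x·y - 4·x - 5·y, 3·x^2 - 5·x - 6·y - 2·sin(y)], [8·x + 4·y^2 + 2·y, 8·x·y + 2·x - 4]].
At the point, J = [[0.0000, 5.932942], [6.0000, -7.0000]] (det J = -35.597652).
Solving J·Δ = −F gives Δ = (0.6148, 0.9556).
Then the next iterate is (x, y)₁ = (1.1148, -0.0444).
Re-evaluating at (1.1148, -0.0444): F = (-5.411496, 2.058513), so ‖F‖₂ = 5.7898.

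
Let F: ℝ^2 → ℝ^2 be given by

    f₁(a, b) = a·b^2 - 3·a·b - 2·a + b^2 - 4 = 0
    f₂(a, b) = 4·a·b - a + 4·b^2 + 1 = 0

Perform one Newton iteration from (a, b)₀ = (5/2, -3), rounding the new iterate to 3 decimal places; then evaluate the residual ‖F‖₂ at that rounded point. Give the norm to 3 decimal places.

At (5/2, -3): F = (45.000, 4.500).
Jacobian J = [[b^2 - 3·b - 2, 2·a·b - 3·a + 2·b], [4·b - 1, 4·a + 8·b]].
At the point, J = [[16.000, -28.500], [-13.000, -14.000]] (det J = -594.500).
Solving J·Δ = −F gives Δ = (-0.844, 1.105).
Then the next iterate is (a, b)₁ = (1.656, -1.895).
Re-evaluating at (1.656, -1.895): F = (11.64012, 1.15562), so ‖F‖₂ = 11.697.

11.697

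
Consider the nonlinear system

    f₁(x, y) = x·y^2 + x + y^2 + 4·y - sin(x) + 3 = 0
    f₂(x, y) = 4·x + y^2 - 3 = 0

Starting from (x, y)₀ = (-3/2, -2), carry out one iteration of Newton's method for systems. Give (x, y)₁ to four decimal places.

At (-3/2, -2): F = (-7.502505, -5.0000).
Jacobian J = [[y^2 - cos(x) + 1, 2·x·y + 2·y + 4], [4, 2·y]].
At the point, J = [[4.929263, 6.0000], [4.0000, -4.0000]] (det J = -43.717051).
Solving J·Δ = −F gives Δ = (1.3727, 0.1227).
Then the next iterate is (x, y)₁ = (-0.1273, -1.8773).

(-0.1273, -1.8773)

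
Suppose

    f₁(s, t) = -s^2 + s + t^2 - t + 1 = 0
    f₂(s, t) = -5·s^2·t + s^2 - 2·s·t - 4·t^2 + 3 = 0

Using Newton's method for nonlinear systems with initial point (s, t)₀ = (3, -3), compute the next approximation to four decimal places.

(2.1590, -1.3993)

At (3, -3): F = (7.0000, 129.0000).
Jacobian J = [[-2·s + 1, 2·t - 1], [-10·s·t + 2·s - 2·t, -5·s^2 - 2·s - 8·t]].
At the point, J = [[-5.0000, -7.0000], [102.0000, -27.0000]] (det J = 849.0000).
Solving J·Δ = −F gives Δ = (-0.8410, 1.6007).
Then the next iterate is (s, t)₁ = (2.1590, -1.3993).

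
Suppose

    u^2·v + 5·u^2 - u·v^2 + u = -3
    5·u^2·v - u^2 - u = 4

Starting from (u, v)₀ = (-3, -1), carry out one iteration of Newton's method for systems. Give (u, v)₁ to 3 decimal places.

(-1.380, -1.038)

At (-3, -1): F = (39.000, -55.000).
Jacobian J = [[2·u·v + 10·u - v^2 + 1, u^2 - 2·u·v], [10·u·v - 2·u - 1, 5·u^2]].
At the point, J = [[-24.000, 3.000], [35.000, 45.000]] (det J = -1185.000).
Solving J·Δ = −F gives Δ = (1.620, -0.038).
Then the next iterate is (u, v)₁ = (-1.380, -1.038).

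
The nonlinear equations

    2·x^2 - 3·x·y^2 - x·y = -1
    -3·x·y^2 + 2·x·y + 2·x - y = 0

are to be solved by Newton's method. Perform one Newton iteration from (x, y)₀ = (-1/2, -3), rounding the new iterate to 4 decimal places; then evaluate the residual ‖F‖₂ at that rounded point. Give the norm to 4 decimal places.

2.7168

At (-1/2, -3): F = (13.5000, 18.5000).
Jacobian J = [[4·x - 3·y^2 - y, -6·x·y - x], [-3·y^2 + 2·y + 2, -6·x·y + 2·x - 1]].
At the point, J = [[-26.0000, -8.5000], [-31.0000, -11.0000]] (det J = 22.5000).
Solving J·Δ = −F gives Δ = (-0.3889, 2.7778).
Then the next iterate is (x, y)₁ = (-0.8889, -0.2222).
Re-evaluating at (-0.8889, -0.2222): F = (2.514435, -1.028910), so ‖F‖₂ = 2.7168.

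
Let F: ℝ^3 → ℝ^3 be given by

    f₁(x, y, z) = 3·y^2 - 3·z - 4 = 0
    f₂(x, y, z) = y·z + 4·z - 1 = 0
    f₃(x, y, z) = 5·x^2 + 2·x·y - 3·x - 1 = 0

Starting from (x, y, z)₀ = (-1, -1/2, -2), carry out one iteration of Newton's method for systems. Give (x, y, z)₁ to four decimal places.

At (-1, -1/2, -2): F = (2.7500, -8.0000, 8.0000).
Jacobian J = [[0, 6·y, -3], [0, z, y + 4], [10·x + 2·y - 3, 2·x, 0]].
At the point, J = [[0.0000, -3.0000, -3.0000], [0.0000, -2.0000, 3.5000], [-14.0000, -2.0000, 0.0000]] (det J = 231.0000).
Solving J·Δ = −F gives Δ = (0.6959, -0.8712, 1.7879).
Then the next iterate is (x, y, z)₁ = (-0.3041, -1.3712, -0.2121).

(-0.3041, -1.3712, -0.2121)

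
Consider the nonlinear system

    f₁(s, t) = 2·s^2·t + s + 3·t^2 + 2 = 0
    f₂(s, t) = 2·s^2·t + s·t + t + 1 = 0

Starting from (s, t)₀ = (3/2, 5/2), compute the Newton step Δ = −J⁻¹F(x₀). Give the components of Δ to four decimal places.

(-0.5507, -1.2661)

At (3/2, 5/2): F = (33.5000, 18.5000).
Jacobian J = [[4·s·t + 1, 2·s^2 + 6·t], [4·s·t + t, 2·s^2 + s + 1]].
At the point, J = [[16.0000, 19.5000], [17.5000, 7.0000]] (det J = -229.2500).
Solving J·Δ = −F gives Δ = (-0.5507, -1.2661).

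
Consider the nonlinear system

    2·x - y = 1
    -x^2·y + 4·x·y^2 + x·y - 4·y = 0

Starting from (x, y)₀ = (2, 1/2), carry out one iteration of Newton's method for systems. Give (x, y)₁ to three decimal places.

At (2, 1/2): F = (2.500, -1.000).
Jacobian J = [[2, -1], [-2·x·y + 4·y^2 + y, -x^2 + 8·x·y + x - 4]].
At the point, J = [[2.000, -1.000], [-0.500, 2.000]] (det J = 3.500).
Solving J·Δ = −F gives Δ = (-1.143, 0.214).
Then the next iterate is (x, y)₁ = (0.857, 0.714).

(0.857, 0.714)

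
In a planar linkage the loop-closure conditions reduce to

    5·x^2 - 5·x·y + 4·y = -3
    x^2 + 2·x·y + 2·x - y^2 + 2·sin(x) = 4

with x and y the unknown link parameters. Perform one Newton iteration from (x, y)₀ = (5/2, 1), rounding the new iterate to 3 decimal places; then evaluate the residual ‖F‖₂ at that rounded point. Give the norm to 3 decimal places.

7.701

At (5/2, 1): F = (25.750, 12.44694).
Jacobian J = [[10·x - 5·y, -5·x + 4], [2·x + 2·y + 2·cos(x) + 2, 2·x - 2·y]].
At the point, J = [[20.000, -8.500], [7.39771, 3.000]] (det J = 122.88056).
Solving J·Δ = −F gives Δ = (-1.490, -0.476).
Then the next iterate is (x, y)₁ = (1.010, 0.524).
Re-evaluating at (1.010, 0.524): F = (7.55030, 1.51767), so ‖F‖₂ = 7.701.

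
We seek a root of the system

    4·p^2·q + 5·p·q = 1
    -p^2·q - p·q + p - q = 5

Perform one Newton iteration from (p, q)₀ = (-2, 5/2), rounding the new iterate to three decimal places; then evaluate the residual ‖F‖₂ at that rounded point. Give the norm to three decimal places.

At (-2, 5/2): F = (14.000, -14.500).
Jacobian J = [[8·p·q + 5·q, 4·p^2 + 5·p], [-2·p·q - q + 1, -p^2 - p - 1]].
At the point, J = [[-27.500, 6.000], [8.500, -3.000]] (det J = 31.500).
Solving J·Δ = −F gives Δ = (-1.429, -8.881).
Then the next iterate is (p, q)₁ = (-3.429, -6.381).
Re-evaluating at (-3.429, -6.381): F = (-191.70999, 51.09961), so ‖F‖₂ = 198.403.

198.403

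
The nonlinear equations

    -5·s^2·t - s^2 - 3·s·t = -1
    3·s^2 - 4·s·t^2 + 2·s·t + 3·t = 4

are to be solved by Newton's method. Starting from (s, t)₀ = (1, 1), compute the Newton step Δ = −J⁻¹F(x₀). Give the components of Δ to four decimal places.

At (1, 1): F = (-8.0000, 0.0000).
Jacobian J = [[-10·s·t - 2·s - 3·t, -5·s^2 - 3·s], [6·s - 4·t^2 + 2·t, -8·s·t + 2·s + 3]].
At the point, J = [[-15.0000, -8.0000], [4.0000, -3.0000]] (det J = 77.0000).
Solving J·Δ = −F gives Δ = (-0.3117, -0.4156).

(-0.3117, -0.4156)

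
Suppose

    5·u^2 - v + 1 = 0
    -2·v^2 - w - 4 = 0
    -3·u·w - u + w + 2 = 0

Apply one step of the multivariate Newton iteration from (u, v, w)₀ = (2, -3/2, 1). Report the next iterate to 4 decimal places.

(0.9528, 0.0563, 0.8377)

At (2, -3/2, 1): F = (22.5000, -9.5000, -5.0000).
Jacobian J = [[10·u, -1, 0], [0, -4·v, -1], [-3·w - 1, 0, -3·u + 1]].
At the point, J = [[20.0000, -1.0000, 0.0000], [0.0000, 6.0000, -1.0000], [-4.0000, 0.0000, -5.0000]] (det J = -604.0000).
Solving J·Δ = −F gives Δ = (-1.0472, 1.5563, -0.1623).
Then the next iterate is (u, v, w)₁ = (0.9528, 0.0563, 0.8377).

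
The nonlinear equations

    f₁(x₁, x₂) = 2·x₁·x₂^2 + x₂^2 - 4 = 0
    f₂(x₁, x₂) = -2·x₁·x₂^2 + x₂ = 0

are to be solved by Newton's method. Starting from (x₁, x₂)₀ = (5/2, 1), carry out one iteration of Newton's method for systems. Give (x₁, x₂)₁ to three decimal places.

(-2.500, 1.667)

At (5/2, 1): F = (2.000, -4.000).
Jacobian J = [[2·x₂^2, 4·x₁·x₂ + 2·x₂], [-2·x₂^2, -4·x₁·x₂ + 1]].
At the point, J = [[2.000, 12.000], [-2.000, -9.000]] (det J = 6.000).
Solving J·Δ = −F gives Δ = (-5.000, 0.667).
Then the next iterate is (x₁, x₂)₁ = (-2.500, 1.667).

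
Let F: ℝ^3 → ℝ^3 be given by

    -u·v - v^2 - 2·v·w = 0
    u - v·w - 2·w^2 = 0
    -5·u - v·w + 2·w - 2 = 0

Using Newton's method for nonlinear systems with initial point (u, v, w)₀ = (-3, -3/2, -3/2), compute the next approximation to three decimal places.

At (-3, -3/2, -3/2): F = (-11.250, -9.750, 7.750).
Jacobian J = [[-v, -u - 2·v - 2·w, -2·v], [1, -w, -v - 4·w], [-5, -w, -v + 2]].
At the point, J = [[1.500, 9.000, 3.000], [1.000, 1.500, 7.500], [-5.000, 1.500, 3.500]] (det J = -351.000).
Solving J·Δ = −F gives Δ = (2.333, 0.569, 0.875).
Then the next iterate is (u, v, w)₁ = (-0.667, -0.931, -0.625).

(-0.667, -0.931, -0.625)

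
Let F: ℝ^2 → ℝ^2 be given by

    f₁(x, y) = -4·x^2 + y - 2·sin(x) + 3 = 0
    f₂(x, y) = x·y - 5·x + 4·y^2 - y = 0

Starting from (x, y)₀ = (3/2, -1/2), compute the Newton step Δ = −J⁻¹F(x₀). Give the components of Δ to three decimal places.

(-0.760, -0.734)

At (3/2, -1/2): F = (-8.49499, -6.750).
Jacobian J = [[-8·x - 2·cos(x), 1], [y - 5, x + 8·y - 1]].
At the point, J = [[-12.14147, 1.000], [-5.500, -3.500]] (det J = 47.99516).
Solving J·Δ = −F gives Δ = (-0.760, -0.734).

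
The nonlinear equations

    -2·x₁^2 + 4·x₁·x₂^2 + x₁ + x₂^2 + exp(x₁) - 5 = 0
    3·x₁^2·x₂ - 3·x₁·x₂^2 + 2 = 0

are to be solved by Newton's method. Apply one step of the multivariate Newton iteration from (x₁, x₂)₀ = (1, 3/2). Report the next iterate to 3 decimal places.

At (1, 3/2): F = (7.96828, -0.250).
Jacobian J = [[-4·x₁ + 4·x₂^2 + exp(x₁) + 1, 8·x₁·x₂ + 2·x₂], [6·x₁·x₂ - 3·x₂^2, 3·x₁^2 - 6·x₁·x₂]].
At the point, J = [[8.71828, 15.000], [2.250, -6.000]] (det J = -86.05969).
Solving J·Δ = −F gives Δ = (-0.512, -0.234).
Then the next iterate is (x₁, x₂)₁ = (0.488, 1.266).

(0.488, 1.266)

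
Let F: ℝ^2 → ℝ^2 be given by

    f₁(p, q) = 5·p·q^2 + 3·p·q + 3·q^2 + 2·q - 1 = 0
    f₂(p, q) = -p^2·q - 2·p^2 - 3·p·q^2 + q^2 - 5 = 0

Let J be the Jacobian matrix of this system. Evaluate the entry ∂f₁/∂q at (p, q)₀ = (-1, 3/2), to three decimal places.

-7.000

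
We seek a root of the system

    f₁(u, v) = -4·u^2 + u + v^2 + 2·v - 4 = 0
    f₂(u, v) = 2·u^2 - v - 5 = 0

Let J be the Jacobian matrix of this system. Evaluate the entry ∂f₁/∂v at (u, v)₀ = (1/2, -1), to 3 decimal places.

∂f₁/∂v = 2·v + 2.
At (1/2, -1) this is 0.000.

0.000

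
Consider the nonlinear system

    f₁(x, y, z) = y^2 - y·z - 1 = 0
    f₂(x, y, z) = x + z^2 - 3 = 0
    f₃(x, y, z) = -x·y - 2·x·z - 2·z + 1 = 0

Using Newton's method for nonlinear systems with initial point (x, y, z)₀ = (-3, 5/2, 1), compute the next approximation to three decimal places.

At (-3, 5/2, 1): F = (2.750, -5.000, 12.500).
Jacobian J = [[0, 2·y - z, -y], [1, 0, 2·z], [-y - 2·z, -x, -2·x - 2]].
At the point, J = [[0.000, 4.000, -2.500], [1.000, 0.000, 2.000], [-4.500, 3.000, 4.000]] (det J = -59.500).
Solving J·Δ = −F gives Δ = (3.378, -0.181, 0.811).
Then the next iterate is (x, y, z)₁ = (0.378, 2.319, 1.811).

(0.378, 2.319, 1.811)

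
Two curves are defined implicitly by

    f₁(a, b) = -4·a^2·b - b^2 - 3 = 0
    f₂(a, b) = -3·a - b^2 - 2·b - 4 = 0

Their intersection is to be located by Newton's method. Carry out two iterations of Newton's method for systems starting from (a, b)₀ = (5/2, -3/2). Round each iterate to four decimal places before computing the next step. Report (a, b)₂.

(-2.2967, -4.6727)

At (5/2, -3/2): F = (32.2500, -10.7500).
Jacobian J = [[-8·a·b, -4·a^2 - 2·b], [-3, -2·b - 2]].
At the point, J = [[30.0000, -22.0000], [-3.0000, 1.0000]] (det J = -36.0000).
Solving J·Δ = −F gives Δ = (-5.6736, -6.2708).
Then the next iterate is (a, b)₁ = (-3.1736, -7.7708).
Round to (-3.1736, -7.7708) and repeat: F = (249.676482, -39.322933), J = [[-197.291287, -24.745348], [-3.0000, 13.5416]].
Δ = (0.8769, 3.0981), so (a, b)₂ = (-2.2967, -4.6727).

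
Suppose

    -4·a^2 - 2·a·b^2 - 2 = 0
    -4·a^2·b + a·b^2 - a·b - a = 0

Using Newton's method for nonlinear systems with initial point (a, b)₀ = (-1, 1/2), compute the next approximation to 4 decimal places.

At (-1, 1/2): F = (-5.5000, -0.7500).
Jacobian J = [[-8·a - 2·b^2, -4·a·b], [-8·a·b + b^2 - b - 1, -4·a^2 + 2·a·b - a]].
At the point, J = [[7.5000, 2.0000], [2.7500, -4.0000]] (det J = -35.5000).
Solving J·Δ = −F gives Δ = (0.6620, 0.2676).
Then the next iterate is (a, b)₁ = (-0.3380, 0.7676).

(-0.3380, 0.7676)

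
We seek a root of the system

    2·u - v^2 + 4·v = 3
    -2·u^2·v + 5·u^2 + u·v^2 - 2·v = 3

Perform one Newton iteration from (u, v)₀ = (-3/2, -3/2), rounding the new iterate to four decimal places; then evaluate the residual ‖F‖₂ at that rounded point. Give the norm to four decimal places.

3.5963

At (-3/2, -3/2): F = (-14.2500, 14.6250).
Jacobian J = [[2, -2·v + 4], [-4·u·v + 10·u + v^2, -2·u^2 + 2·u·v - 2]].
At the point, J = [[2.0000, 7.0000], [-21.7500, -2.0000]] (det J = 148.2500).
Solving J·Δ = −F gives Δ = (0.4983, 1.8933).
Then the next iterate is (u, v)₁ = (-1.0017, 0.3933).
Re-evaluating at (-1.0017, 0.3933): F = (-3.584885, 0.286190), so ‖F‖₂ = 3.5963.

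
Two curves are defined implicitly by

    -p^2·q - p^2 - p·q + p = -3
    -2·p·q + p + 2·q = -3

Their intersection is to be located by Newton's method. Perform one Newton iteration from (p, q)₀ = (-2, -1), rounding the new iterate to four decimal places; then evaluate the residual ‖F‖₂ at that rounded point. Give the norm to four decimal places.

At (-2, -1): F = (-1.0000, -5.0000).
Jacobian J = [[-2·p·q - 2·p - q + 1, -p^2 - p], [-2·q + 1, -2·p + 2]].
At the point, J = [[2.0000, -2.0000], [3.0000, 6.0000]] (det J = 18.0000).
Solving J·Δ = −F gives Δ = (0.8889, 0.3889).
Then the next iterate is (p, q)₁ = (-1.1111, -0.6111).
Re-evaluating at (-1.1111, -0.6111): F = (0.729793, -0.691286), so ‖F‖₂ = 1.0052.

1.0052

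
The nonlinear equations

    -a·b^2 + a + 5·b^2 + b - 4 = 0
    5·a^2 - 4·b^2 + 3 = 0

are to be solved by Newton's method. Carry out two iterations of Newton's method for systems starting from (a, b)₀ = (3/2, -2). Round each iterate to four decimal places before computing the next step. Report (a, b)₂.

At (3/2, -2): F = (9.5000, -1.7500).
Jacobian J = [[-b^2 + 1, -2·a·b + 10·b + 1], [10·a, -8·b]].
At the point, J = [[-3.0000, -13.0000], [15.0000, 16.0000]] (det J = 147.0000).
Solving J·Δ = −F gives Δ = (-0.8793, 0.9337).
Then the next iterate is (a, b)₁ = (0.6207, -1.0663).
Round to (0.6207, -1.0663) and repeat: F = (0.533645, 0.378360), J = [[-0.136996, -8.339295], [6.2070, 8.5304]].
Δ = (-0.1523, 0.0665), so (a, b)₂ = (0.4684, -0.9998).

(0.4684, -0.9998)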